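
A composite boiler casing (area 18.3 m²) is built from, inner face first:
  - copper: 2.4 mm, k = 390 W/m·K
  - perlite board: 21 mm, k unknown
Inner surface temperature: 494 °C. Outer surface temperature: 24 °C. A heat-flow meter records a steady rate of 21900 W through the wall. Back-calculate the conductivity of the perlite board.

Model the wall as resistances in series:
R_copper = L/(kA) = 0.0024/(390×18.3) = 3.363×10^-7 K/W
Sum of known resistances R_other = 3.363×10^-7 K/W
Total R = ΔT/Q = 470/21900 = 0.02146 K/W
R_perlite board = R_total − R_other = 0.02146 K/W
k = L/(R·A) = 0.021/(0.02146×18.3)

k ≈ 0.0535 W/(m·K)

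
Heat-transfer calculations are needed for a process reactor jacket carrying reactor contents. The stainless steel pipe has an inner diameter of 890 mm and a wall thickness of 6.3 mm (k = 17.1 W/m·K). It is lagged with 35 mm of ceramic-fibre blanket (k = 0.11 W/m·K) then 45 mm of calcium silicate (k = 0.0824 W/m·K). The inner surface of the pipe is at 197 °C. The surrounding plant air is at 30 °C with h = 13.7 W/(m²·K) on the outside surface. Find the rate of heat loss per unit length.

q′ ≈ 555 W/m

Treating each annulus and film as a series resistance:
R_stainless steel pipe wall = ln(451.3/445)/(2π×17.1×1) = 1.308×10^-4 K/W
R_ceramic-fibre blanket = ln(486.3/451.3)/(2π×0.11×1) = 0.1081 K/W
R_calcium silicate = ln(531.3/486.3)/(2π×0.0824×1) = 0.1709 K/W
R_outer film = 1/(h_o·2πr_oL) = 1/(13.7×2π×0.5313×1) = 0.02187 K/W
R_total = 0.301 K/W
Q = ΔT/R_total = 167/0.301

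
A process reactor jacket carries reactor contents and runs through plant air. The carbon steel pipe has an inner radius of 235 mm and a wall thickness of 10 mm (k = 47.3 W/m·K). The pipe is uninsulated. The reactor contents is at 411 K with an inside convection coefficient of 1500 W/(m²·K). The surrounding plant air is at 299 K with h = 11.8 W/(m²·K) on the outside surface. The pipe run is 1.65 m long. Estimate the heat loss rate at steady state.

Cylindrical conduction, so R = ln(r₂/r₁)/(2πkL) per layer, in series:
R_inner film = 1/(h_i·2πr₁L) = 1/(1500×2π×0.235×1.65) = 2.736×10^-4 K/W
R_carbon steel pipe wall = ln(245/235)/(2π×47.3×1.65) = 8.498×10^-5 K/W
R_outer film = 1/(h_o·2πr_oL) = 1/(11.8×2π×0.245×1.65) = 0.03336 K/W
R_total = 0.03372 K/W
Q = ΔT/R_total = 112/0.03372

Q ≈ 3320 W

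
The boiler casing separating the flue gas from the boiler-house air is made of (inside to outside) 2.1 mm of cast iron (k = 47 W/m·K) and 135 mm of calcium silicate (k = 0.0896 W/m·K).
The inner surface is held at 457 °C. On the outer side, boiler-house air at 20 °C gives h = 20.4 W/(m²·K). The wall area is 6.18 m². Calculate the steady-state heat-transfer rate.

Q ≈ 1740 W

Thermal resistances in series:
R_cast iron = L/(kA) = 0.0021/(47×6.18) = 7.23×10^-6 K/W
R_calcium silicate = L/(kA) = 0.135/(0.0896×6.18) = 0.2438 K/W
R_outer film = 1/(h_o·A) = 1/(20.4×6.18) = 0.007932 K/W
R_total = 0.2517 K/W
Q = ΔT / R_total = 437 / 0.2517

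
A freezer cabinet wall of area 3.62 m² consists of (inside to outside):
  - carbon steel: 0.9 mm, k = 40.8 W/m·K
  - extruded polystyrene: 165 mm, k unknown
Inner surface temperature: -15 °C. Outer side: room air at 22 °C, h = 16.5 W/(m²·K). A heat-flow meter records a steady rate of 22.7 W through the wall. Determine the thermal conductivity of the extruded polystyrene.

Treating each layer as a thermal resistance in series:
R_carbon steel = L/(kA) = 0.0009/(40.8×3.62) = 6.094×10^-6 K/W
R_outer film = 1/(h_o·A) = 1/(16.5×3.62) = 0.01674 K/W
Sum of known resistances R_other = 0.01675 K/W
Total R = ΔT/Q = 37/22.7 = 1.63 K/W
R_extruded polystyrene = R_total − R_other = 1.613 K/W
k = L/(R·A) = 0.165/(1.613×3.62)

k ≈ 0.0283 W/(m·K)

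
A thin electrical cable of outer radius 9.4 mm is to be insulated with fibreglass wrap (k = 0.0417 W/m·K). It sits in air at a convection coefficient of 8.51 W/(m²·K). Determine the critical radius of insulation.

For a cylinder r_cr = k/h = 0.0417/8.51
r_cr = 4.9 mm; since the bare radius (9.4 mm) is above r_cr, any added insulation will reduce heat loss.

r_cr ≈ 4.9 mm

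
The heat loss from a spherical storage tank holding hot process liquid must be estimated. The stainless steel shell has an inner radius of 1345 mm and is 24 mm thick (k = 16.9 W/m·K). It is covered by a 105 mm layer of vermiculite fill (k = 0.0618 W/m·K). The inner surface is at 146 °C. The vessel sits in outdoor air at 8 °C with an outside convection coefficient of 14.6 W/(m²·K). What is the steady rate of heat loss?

For a spherical shell R = (1/r₁ − 1/r₂)/(4πk); film R = 1/(h·4πr²). In series:
R_stainless steel shell = (1/1.345 − 1/1.369)/(4π×16.9) = 6.137×10^-5 K/W
R_vermiculite fill = (1/1.369 − 1/1.474)/(4π×0.0618) = 0.067 K/W
R_outer film = 1/(h·4πr_o²) = 1/(14.6×4π×1.474²) = 0.002509 K/W
R_total = 0.06957 K/W
Q = ΔT/R_total = 138/0.06957

Q ≈ 1980 W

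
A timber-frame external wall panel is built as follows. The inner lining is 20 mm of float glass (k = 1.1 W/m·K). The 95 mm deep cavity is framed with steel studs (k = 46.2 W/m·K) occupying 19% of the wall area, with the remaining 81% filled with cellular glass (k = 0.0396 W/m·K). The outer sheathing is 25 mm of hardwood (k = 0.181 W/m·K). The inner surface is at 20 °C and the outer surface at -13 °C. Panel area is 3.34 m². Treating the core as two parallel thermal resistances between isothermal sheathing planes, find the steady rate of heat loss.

Q ≈ 660 W

Sheathing layers in series; stud and cavity paths in parallel between them.
R_inner = 0.02/(1.1×3.34) = 0.005444 K/W
R_stud  = 0.095/(46.2×0.19×3.34) = 0.00324 K/W
R_cav   = 0.095/(0.0396×0.81×3.34) = 0.8867 K/W
1/R_core = 1/R_stud + 1/R_cav → R_core = 0.003228 K/W
R_outer = 0.025/(0.181×3.34) = 0.04135 K/W
R_total = 0.05003 K/W
Q = ΔT/R_total = 33/0.05003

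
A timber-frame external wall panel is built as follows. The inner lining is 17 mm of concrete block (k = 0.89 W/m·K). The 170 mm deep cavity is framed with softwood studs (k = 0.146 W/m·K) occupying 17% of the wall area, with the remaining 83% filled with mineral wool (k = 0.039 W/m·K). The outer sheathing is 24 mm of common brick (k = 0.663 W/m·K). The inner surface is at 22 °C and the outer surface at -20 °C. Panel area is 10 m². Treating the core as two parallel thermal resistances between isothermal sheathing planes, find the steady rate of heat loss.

Sheathing layers in series; stud and cavity paths in parallel between them.
R_inner = 0.017/(0.89×10) = 0.00191 K/W
R_stud  = 0.17/(0.146×0.17×10) = 0.6849 K/W
R_cav   = 0.17/(0.039×0.83×10) = 0.5252 K/W
1/R_core = 1/R_stud + 1/R_cav → R_core = 0.2973 K/W
R_outer = 0.024/(0.663×10) = 0.00362 K/W
R_total = 0.3028 K/W
Q = ΔT/R_total = 42/0.3028

Q ≈ 139 W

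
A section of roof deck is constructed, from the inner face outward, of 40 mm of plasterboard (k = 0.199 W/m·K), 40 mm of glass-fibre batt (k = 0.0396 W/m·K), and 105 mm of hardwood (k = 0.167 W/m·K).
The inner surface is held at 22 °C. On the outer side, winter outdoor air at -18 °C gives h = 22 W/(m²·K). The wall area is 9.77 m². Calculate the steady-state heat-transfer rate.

Q ≈ 207 W

Model the wall as resistances in series:
R_plasterboard = L/(kA) = 0.04/(0.199×9.77) = 0.02057 K/W
R_glass-fibre batt = L/(kA) = 0.04/(0.0396×9.77) = 0.1034 K/W
R_hardwood = L/(kA) = 0.105/(0.167×9.77) = 0.06435 K/W
R_outer film = 1/(h_o·A) = 1/(22×9.77) = 0.004652 K/W
R_total = 0.193 K/W
Q = ΔT / R_total = 40 / 0.193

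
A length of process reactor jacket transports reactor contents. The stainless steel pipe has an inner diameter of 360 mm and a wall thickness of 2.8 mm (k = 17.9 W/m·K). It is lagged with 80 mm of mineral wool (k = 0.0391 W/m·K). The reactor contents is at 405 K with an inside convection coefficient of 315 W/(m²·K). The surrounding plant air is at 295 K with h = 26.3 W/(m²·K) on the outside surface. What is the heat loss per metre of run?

For a radial system each layer contributes R = ln(r_out/r_in)/(2πkL); films add R = 1/(hA).
R_inner film = 1/(h_i·2πr₁L) = 1/(315×2π×0.18×1) = 0.002807 K/W
R_stainless steel pipe wall = ln(182.8/180)/(2π×17.9×1) = 1.372×10^-4 K/W
R_mineral wool = ln(262.8/182.8)/(2π×0.0391×1) = 1.478 K/W
R_outer film = 1/(h_o·2πr_oL) = 1/(26.3×2π×0.2628×1) = 0.02303 K/W
R_total = 1.504 K/W
Q = ΔT/R_total = 110/1.504

q′ ≈ 73.2 W/m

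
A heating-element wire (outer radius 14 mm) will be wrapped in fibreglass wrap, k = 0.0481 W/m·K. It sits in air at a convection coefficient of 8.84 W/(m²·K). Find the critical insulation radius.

For a cylinder r_cr = k/h = 0.0481/8.84
r_cr = 5.44 mm; since the bare radius (14 mm) is above r_cr, any added insulation will reduce heat loss.

r_cr ≈ 5.44 mm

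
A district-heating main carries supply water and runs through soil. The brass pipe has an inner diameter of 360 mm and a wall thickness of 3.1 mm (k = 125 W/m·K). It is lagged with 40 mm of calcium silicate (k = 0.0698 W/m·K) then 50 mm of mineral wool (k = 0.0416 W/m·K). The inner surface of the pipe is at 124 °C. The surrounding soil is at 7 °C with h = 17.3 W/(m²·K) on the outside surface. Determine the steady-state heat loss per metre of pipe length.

Cylindrical conduction, so R = ln(r₂/r₁)/(2πkL) per layer, in series:
R_brass pipe wall = ln(183.1/180)/(2π×125×1) = 2.174×10^-5 K/W
R_calcium silicate = ln(223.1/183.1)/(2π×0.0698×1) = 0.4505 K/W
R_mineral wool = ln(273.1/223.1)/(2π×0.0416×1) = 0.7737 K/W
R_outer film = 1/(h_o·2πr_oL) = 1/(17.3×2π×0.2731×1) = 0.03369 K/W
R_total = 1.258 K/W
Q = ΔT/R_total = 117/1.258

q′ ≈ 93 W/m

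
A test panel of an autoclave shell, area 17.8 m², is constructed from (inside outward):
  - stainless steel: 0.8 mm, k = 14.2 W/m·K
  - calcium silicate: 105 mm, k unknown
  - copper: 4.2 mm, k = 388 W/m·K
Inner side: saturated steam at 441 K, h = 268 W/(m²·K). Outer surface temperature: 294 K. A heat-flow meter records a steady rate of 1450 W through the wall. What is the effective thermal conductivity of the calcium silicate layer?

Treating each layer as a thermal resistance in series:
R_inner film = 1/(h_i·A) = 1/(268×17.8) = 2.096×10^-4 K/W
R_stainless steel = L/(kA) = 0.0008/(14.2×17.8) = 3.165×10^-6 K/W
R_copper = L/(kA) = 0.0042/(388×17.8) = 6.081×10^-7 K/W
Sum of known resistances R_other = 2.134×10^-4 K/W
Total R = ΔT/Q = 147/1450 = 0.1014 K/W
R_calcium silicate = R_total − R_other = 0.1012 K/W
k = L/(R·A) = 0.105/(0.1012×17.8)

k ≈ 0.0583 W/(m·K)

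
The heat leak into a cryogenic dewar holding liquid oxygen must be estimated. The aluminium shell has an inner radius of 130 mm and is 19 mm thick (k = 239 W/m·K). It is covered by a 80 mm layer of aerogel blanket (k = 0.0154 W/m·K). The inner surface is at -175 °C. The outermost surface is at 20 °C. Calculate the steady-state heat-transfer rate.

Spherical conduction: R = (1/r_in − 1/r_out)/(4πk) per layer; series-sum.
R_aluminium shell = (1/0.13 − 1/0.149)/(4π×239) = 3.266×10^-4 K/W
R_aerogel blanket = (1/0.149 − 1/0.229)/(4π×0.0154) = 12.12 K/W
R_total = 12.12 K/W
Q = ΔT/R_total = 195/12.12

Q ≈ 16.1 W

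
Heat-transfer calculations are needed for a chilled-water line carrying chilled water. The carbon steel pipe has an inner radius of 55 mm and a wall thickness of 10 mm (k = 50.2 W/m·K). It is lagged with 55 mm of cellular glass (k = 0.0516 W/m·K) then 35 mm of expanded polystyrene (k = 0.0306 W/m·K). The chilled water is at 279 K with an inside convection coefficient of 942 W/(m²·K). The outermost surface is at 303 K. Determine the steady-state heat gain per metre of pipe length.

q′ ≈ 7.44 W/m

Radial resistances (cylindrical: R_cond = ln(r_o/r_i)/(2πkL), R_conv = 1/(h·2πrL)):
R_inner film = 1/(h_i·2πr₁L) = 1/(942×2π×0.055×1) = 0.003072 K/W
R_carbon steel pipe wall = ln(65/55)/(2π×50.2×1) = 5.296×10^-4 K/W
R_cellular glass = ln(120/65)/(2π×0.0516×1) = 1.891 K/W
R_expanded polystyrene = ln(155/120)/(2π×0.0306×1) = 1.331 K/W
R_total = 3.226 K/W
Q = ΔT/R_total = 24/3.226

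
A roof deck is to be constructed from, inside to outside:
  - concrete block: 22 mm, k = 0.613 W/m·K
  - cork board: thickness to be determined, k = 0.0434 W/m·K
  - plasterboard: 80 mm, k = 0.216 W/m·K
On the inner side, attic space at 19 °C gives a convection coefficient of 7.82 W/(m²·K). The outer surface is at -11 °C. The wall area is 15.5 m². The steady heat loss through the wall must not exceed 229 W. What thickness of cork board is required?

L ≈ 64.9 mm

Using the resistance-network approach (series):
R_inner film = 1/(h_i·A) = 1/(7.82×15.5) = 0.00825 K/W
R_concrete block = L/(kA) = 0.022/(0.613×15.5) = 0.002315 K/W
R_plasterboard = L/(kA) = 0.08/(0.216×15.5) = 0.02389 K/W
Sum of the known resistances R_other = 0.03446 K/W
Required total resistance R_tot = ΔT/Q_allow = 30/229 = 0.131 K/W
R_cork board = R_tot − R_other = 0.09654 K/W
L = R·k·A = 0.09654×0.0434×15.5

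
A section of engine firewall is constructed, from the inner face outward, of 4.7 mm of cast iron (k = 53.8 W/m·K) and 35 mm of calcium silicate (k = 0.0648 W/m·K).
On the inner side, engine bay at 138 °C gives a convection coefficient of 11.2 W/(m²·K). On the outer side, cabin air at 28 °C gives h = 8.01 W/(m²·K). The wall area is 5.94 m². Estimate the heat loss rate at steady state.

Model the wall as resistances in series:
R_inner film = 1/(h_i·A) = 1/(11.2×5.94) = 0.01503 K/W
R_cast iron = L/(kA) = 0.0047/(53.8×5.94) = 1.471×10^-5 K/W
R_calcium silicate = L/(kA) = 0.035/(0.0648×5.94) = 0.09093 K/W
R_outer film = 1/(h_o·A) = 1/(8.01×5.94) = 0.02102 K/W
R_total = 0.127 K/W
Q = ΔT / R_total = 110 / 0.127

Q ≈ 866 W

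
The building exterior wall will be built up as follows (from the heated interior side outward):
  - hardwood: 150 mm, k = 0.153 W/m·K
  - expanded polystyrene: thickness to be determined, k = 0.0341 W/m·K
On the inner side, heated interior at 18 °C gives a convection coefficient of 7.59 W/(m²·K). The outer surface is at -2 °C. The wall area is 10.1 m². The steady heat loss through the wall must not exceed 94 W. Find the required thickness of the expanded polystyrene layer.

L ≈ 35.4 mm

Model the wall as resistances in series:
R_inner film = 1/(h_i·A) = 1/(7.59×10.1) = 0.01304 K/W
R_hardwood = L/(kA) = 0.15/(0.153×10.1) = 0.09707 K/W
Sum of the known resistances R_other = 0.1101 K/W
Required total resistance R_tot = ΔT/Q_allow = 20/94 = 0.2128 K/W
R_expanded polystyrene = R_tot − R_other = 0.1027 K/W
L = R·k·A = 0.1027×0.0341×10.1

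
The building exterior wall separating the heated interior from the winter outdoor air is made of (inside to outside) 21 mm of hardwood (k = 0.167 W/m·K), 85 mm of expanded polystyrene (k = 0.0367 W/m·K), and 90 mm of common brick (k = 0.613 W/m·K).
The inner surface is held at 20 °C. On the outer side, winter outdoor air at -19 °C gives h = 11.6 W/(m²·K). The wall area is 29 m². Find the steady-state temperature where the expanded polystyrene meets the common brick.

Using the resistance-network approach (series):
R_hardwood = L/(kA) = 0.021/(0.167×29) = 0.004336 K/W
R_expanded polystyrene = L/(kA) = 0.085/(0.0367×29) = 0.07986 K/W
R_common brick = L/(kA) = 0.09/(0.613×29) = 0.005063 K/W
R_outer film = 1/(h_o·A) = 1/(11.6×29) = 0.002973 K/W
R_total = 0.09224 K/W;  Q = ΔT/R_total = 39/0.09224 = 422.8 W
T_interface = T_inner − Q·ΣR(inner→interface) = 20 − 423×0.0842

T ≈ -15.6 °C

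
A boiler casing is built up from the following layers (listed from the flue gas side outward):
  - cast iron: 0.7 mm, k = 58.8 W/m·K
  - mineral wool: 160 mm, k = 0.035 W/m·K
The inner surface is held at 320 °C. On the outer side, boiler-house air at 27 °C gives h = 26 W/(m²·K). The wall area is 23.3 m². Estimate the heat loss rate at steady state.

Q ≈ 1480 W

Using the resistance-network approach (series):
R_cast iron = L/(kA) = 0.0007/(58.8×23.3) = 5.109×10^-7 K/W
R_mineral wool = L/(kA) = 0.16/(0.035×23.3) = 0.1962 K/W
R_outer film = 1/(h_o·A) = 1/(26×23.3) = 0.001651 K/W
R_total = 0.1978 K/W
Q = ΔT / R_total = 293 / 0.1978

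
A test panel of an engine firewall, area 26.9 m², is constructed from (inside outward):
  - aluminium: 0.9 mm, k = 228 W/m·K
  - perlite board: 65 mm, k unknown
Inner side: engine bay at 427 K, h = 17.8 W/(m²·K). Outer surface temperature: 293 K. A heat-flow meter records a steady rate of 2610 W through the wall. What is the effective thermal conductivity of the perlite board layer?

Model the wall as resistances in series:
R_inner film = 1/(h_i·A) = 1/(17.8×26.9) = 0.002088 K/W
R_aluminium = L/(kA) = 0.0009/(228×26.9) = 1.467×10^-7 K/W
Sum of known resistances R_other = 0.002089 K/W
Total R = ΔT/Q = 134/2610 = 0.05134 K/W
R_perlite board = R_total − R_other = 0.04925 K/W
k = L/(R·A) = 0.065/(0.04925×26.9)

k ≈ 0.0491 W/(m·K)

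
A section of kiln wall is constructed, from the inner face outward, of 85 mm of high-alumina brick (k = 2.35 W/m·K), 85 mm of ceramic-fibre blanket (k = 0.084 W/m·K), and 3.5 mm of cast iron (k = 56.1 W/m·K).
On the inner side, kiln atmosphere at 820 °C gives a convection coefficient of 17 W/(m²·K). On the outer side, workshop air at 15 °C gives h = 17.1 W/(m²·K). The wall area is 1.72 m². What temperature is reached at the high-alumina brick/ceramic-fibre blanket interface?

T ≈ 754 °C

Treating each layer as a thermal resistance in series:
R_inner film = 1/(h_i·A) = 1/(17×1.72) = 0.0342 K/W
R_high-alumina brick = L/(kA) = 0.085/(2.35×1.72) = 0.02103 K/W
R_ceramic-fibre blanket = L/(kA) = 0.085/(0.084×1.72) = 0.5883 K/W
R_cast iron = L/(kA) = 0.0035/(56.1×1.72) = 3.627×10^-5 K/W
R_outer film = 1/(h_o·A) = 1/(17.1×1.72) = 0.034 K/W
R_total = 0.6776 K/W;  Q = ΔT/R_total = 805/0.6776 = 1188 W
T_interface = T_inner − Q·ΣR(inner→interface) = 820 − 1190×0.05523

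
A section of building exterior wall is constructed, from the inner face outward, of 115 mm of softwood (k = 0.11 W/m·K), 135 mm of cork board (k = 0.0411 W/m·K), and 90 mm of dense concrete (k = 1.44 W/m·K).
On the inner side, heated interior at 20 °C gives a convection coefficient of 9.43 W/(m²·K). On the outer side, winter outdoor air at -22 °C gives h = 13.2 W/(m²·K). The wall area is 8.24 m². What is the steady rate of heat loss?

Q ≈ 75.7 W

Treating each layer as a thermal resistance in series:
R_inner film = 1/(h_i·A) = 1/(9.43×8.24) = 0.01287 K/W
R_softwood = L/(kA) = 0.115/(0.11×8.24) = 0.1269 K/W
R_cork board = L/(kA) = 0.135/(0.0411×8.24) = 0.3986 K/W
R_dense concrete = L/(kA) = 0.09/(1.44×8.24) = 0.007585 K/W
R_outer film = 1/(h_o·A) = 1/(13.2×8.24) = 0.009194 K/W
R_total = 0.5551 K/W
Q = ΔT / R_total = 42 / 0.5551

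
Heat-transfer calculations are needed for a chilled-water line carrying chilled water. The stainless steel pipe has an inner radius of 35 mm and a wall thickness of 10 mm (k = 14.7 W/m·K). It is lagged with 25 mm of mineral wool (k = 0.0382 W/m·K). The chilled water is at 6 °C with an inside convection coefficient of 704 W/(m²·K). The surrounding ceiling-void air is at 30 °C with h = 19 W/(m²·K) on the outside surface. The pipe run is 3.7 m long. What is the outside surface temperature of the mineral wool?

T ≈ 28.5 °C

Treating each annulus and film as a series resistance:
R_inner film = 1/(h_i·2πr₁L) = 1/(704×2π×0.035×3.7) = 0.001746 K/W
R_stainless steel pipe wall = ln(45/35)/(2π×14.7×3.7) = 7.354×10^-4 K/W
R_mineral wool = ln(70/45)/(2π×0.0382×3.7) = 0.4975 K/W
R_outer film = 1/(h_o·2πr_oL) = 1/(19×2π×0.07×3.7) = 0.03234 K/W
R_total = 0.5323 K/W
Q = ΔT/R_total = 24/0.5323
Q = 45.1 W
T_interface = T_inner + Q·ΣR(inner→interface) = 6 + 45.1×0.5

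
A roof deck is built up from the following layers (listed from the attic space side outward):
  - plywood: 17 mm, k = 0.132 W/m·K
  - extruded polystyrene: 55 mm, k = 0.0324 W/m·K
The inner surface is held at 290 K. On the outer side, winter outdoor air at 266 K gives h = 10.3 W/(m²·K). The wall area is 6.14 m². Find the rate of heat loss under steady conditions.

Q ≈ 76.6 W

Series thermal resistances:
R_plywood = L/(kA) = 0.017/(0.132×6.14) = 0.02098 K/W
R_extruded polystyrene = L/(kA) = 0.055/(0.0324×6.14) = 0.2765 K/W
R_outer film = 1/(h_o·A) = 1/(10.3×6.14) = 0.01581 K/W
R_total = 0.3133 K/W
Q = ΔT / R_total = 24 / 0.3133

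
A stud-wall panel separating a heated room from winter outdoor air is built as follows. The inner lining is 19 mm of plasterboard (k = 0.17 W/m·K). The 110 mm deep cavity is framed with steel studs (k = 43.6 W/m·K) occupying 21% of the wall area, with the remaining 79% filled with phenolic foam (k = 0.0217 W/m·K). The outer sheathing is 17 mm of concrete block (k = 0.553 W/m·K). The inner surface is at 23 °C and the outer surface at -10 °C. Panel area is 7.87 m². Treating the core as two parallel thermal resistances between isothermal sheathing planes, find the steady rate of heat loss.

Sheathing layers in series; stud and cavity paths in parallel between them.
R_inner = 0.019/(0.17×7.87) = 0.0142 K/W
R_stud  = 0.11/(43.6×0.21×7.87) = 0.001527 K/W
R_cav   = 0.11/(0.0217×0.79×7.87) = 0.8153 K/W
1/R_core = 1/R_stud + 1/R_cav → R_core = 0.001524 K/W
R_outer = 0.017/(0.553×7.87) = 0.003906 K/W
R_total = 0.01963 K/W
Q = ΔT/R_total = 33/0.01963

Q ≈ 1680 W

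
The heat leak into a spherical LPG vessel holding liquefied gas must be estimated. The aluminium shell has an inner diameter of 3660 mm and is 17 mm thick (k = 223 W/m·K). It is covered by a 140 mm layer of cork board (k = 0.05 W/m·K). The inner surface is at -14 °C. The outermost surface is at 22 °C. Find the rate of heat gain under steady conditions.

For a spherical shell R = (1/r₁ − 1/r₂)/(4πk); film R = 1/(h·4πr²). In series:
R_aluminium shell = (1/1.83 − 1/1.847)/(4π×223) = 1.795×10^-6 K/W
R_cork board = (1/1.847 − 1/1.987)/(4π×0.05) = 0.06071 K/W
R_total = 0.06072 K/W
Q = ΔT/R_total = 36/0.06072

Q ≈ 593 W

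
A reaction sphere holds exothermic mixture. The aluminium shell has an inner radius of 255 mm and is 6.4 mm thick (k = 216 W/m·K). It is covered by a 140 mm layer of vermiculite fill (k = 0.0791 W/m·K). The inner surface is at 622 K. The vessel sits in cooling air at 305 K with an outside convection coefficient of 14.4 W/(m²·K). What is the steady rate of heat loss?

Q ≈ 230 W

Radial (spherical) resistances in series:
R_aluminium shell = (1/0.255 − 1/0.2614)/(4π×216) = 3.537×10^-5 K/W
R_vermiculite fill = (1/0.2614 − 1/0.4014)/(4π×0.0791) = 1.342 K/W
R_outer film = 1/(h·4πr_o²) = 1/(14.4×4π×0.4014²) = 0.0343 K/W
R_total = 1.377 K/W
Q = ΔT/R_total = 317/1.377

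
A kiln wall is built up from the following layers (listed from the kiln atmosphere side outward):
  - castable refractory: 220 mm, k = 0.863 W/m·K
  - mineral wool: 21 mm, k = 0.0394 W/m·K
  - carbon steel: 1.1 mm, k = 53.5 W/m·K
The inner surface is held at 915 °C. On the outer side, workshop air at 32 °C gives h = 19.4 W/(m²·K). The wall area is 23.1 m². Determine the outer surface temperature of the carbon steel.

T ≈ 86.2 °C

Thermal resistances in series:
R_castable refractory = L/(kA) = 0.22/(0.863×23.1) = 0.01104 K/W
R_mineral wool = L/(kA) = 0.021/(0.0394×23.1) = 0.02307 K/W
R_carbon steel = L/(kA) = 0.0011/(53.5×23.1) = 8.901×10^-7 K/W
R_outer film = 1/(h_o·A) = 1/(19.4×23.1) = 0.002231 K/W
R_total = 0.03634 K/W;  Q = ΔT/R_total = 883/0.03634 = 24300 W
T_interface = T_inner − Q·ΣR(inner→interface) = 915 − 24300×0.03411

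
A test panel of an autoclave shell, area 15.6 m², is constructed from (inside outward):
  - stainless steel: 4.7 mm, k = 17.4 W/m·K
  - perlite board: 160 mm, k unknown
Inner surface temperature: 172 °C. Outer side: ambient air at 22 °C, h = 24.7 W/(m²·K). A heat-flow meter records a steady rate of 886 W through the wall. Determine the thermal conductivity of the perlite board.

k ≈ 0.0615 W/(m·K)

Series thermal resistances:
R_stainless steel = L/(kA) = 0.0047/(17.4×15.6) = 1.732×10^-5 K/W
R_outer film = 1/(h_o·A) = 1/(24.7×15.6) = 0.002595 K/W
Sum of known resistances R_other = 0.002613 K/W
Total R = ΔT/Q = 150/886 = 0.1693 K/W
R_perlite board = R_total − R_other = 0.1667 K/W
k = L/(R·A) = 0.16/(0.1667×15.6)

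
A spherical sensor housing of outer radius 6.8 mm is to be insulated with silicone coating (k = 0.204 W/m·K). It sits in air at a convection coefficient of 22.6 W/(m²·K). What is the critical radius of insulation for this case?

r_cr ≈ 18.1 mm

For a sphere r_cr = 2k/h = 2×0.204/22.6
r_cr = 18.1 mm; since the bare radius (6.8 mm) is below r_cr, adding a thin layer of insulation will *increase* heat loss.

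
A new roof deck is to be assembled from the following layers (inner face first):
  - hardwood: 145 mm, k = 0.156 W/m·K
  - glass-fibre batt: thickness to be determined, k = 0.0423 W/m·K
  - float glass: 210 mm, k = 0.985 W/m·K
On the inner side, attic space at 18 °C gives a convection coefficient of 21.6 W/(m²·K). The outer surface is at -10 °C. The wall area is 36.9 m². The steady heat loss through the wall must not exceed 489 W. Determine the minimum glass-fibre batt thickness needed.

Series thermal resistances:
R_inner film = 1/(h_i·A) = 1/(21.6×36.9) = 0.001255 K/W
R_hardwood = L/(kA) = 0.145/(0.156×36.9) = 0.02519 K/W
R_float glass = L/(kA) = 0.21/(0.985×36.9) = 0.005778 K/W
Sum of the known resistances R_other = 0.03222 K/W
Required total resistance R_tot = ΔT/Q_allow = 28/489 = 0.05726 K/W
R_glass-fibre batt = R_tot − R_other = 0.02504 K/W
L = R·k·A = 0.02504×0.0423×36.9

L ≈ 39.1 mm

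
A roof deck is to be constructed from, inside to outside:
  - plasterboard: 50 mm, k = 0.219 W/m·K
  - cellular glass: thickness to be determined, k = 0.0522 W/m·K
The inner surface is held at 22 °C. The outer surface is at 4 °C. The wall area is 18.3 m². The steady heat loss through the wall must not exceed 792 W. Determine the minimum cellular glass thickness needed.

Using the resistance-network approach (series):
R_plasterboard = L/(kA) = 0.05/(0.219×18.3) = 0.01248 K/W
Sum of the known resistances R_other = 0.01248 K/W
Required total resistance R_tot = ΔT/Q_allow = 18/792 = 0.02273 K/W
R_cellular glass = R_tot − R_other = 0.01025 K/W
L = R·k·A = 0.01025×0.0522×18.3

L ≈ 9.79 mm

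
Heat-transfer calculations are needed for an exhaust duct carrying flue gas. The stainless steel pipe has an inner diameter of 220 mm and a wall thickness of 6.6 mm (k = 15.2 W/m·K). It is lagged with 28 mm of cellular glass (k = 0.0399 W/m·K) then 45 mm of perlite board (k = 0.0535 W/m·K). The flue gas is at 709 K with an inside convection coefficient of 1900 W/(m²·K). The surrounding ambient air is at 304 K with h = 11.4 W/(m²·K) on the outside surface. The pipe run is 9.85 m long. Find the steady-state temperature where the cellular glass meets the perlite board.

Treating each annulus and film as a series resistance:
R_inner film = 1/(h_i·2πr₁L) = 1/(1900×2π×0.11×9.85) = 7.731×10^-5 K/W
R_stainless steel pipe wall = ln(116.6/110)/(2π×15.2×9.85) = 6.194×10^-5 K/W
R_cellular glass = ln(144.6/116.6)/(2π×0.0399×9.85) = 0.08716 K/W
R_perlite board = ln(189.6/144.6)/(2π×0.0535×9.85) = 0.08183 K/W
R_outer film = 1/(h_o·2πr_oL) = 1/(11.4×2π×0.1896×9.85) = 0.007476 K/W
R_total = 0.1766 K/W
Q = ΔT/R_total = 405/0.1766
Q = 2290 W
T_interface = T_inner − Q·ΣR(inner→interface) = 709 − 2290×0.0873

T ≈ 509 K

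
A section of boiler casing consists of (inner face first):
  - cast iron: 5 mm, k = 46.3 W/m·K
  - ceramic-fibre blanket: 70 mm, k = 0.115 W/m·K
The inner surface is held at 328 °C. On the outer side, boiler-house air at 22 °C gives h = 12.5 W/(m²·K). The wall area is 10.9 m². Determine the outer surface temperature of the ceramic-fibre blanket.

T ≈ 57.5 °C

Model the wall as resistances in series:
R_cast iron = L/(kA) = 0.005/(46.3×10.9) = 9.907×10^-6 K/W
R_ceramic-fibre blanket = L/(kA) = 0.07/(0.115×10.9) = 0.05584 K/W
R_outer film = 1/(h_o·A) = 1/(12.5×10.9) = 0.007339 K/W
R_total = 0.06319 K/W;  Q = ΔT/R_total = 306/0.06319 = 4842 W
T_interface = T_inner − Q·ΣR(inner→interface) = 328 − 4840×0.05585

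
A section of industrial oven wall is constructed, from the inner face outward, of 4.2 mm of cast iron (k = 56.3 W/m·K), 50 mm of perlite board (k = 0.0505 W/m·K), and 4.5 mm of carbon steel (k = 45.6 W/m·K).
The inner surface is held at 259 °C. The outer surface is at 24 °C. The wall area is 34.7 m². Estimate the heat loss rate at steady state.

Thermal resistances in series:
R_cast iron = L/(kA) = 0.0042/(56.3×34.7) = 2.15×10^-6 K/W
R_perlite board = L/(kA) = 0.05/(0.0505×34.7) = 0.02853 K/W
R_carbon steel = L/(kA) = 0.0045/(45.6×34.7) = 2.844×10^-6 K/W
R_total = 0.02854 K/W
Q = ΔT / R_total = 235 / 0.02854

Q ≈ 8230 W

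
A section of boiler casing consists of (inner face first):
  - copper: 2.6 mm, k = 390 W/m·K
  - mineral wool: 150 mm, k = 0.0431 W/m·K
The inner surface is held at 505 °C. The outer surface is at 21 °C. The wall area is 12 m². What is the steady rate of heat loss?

Series thermal resistances:
R_copper = L/(kA) = 0.0026/(390×12) = 5.556×10^-7 K/W
R_mineral wool = L/(kA) = 0.15/(0.0431×12) = 0.29 K/W
R_total = 0.29 K/W
Q = ΔT / R_total = 484 / 0.29

Q ≈ 1670 W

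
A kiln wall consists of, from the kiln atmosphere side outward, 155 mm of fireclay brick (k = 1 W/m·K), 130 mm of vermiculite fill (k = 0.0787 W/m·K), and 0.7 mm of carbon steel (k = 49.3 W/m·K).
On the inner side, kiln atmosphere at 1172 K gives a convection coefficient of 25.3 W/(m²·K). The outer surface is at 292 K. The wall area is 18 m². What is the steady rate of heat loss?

Thermal resistances in series:
R_inner film = 1/(h_i·A) = 1/(25.3×18) = 0.002196 K/W
R_fireclay brick = L/(kA) = 0.155/(1×18) = 0.008611 K/W
R_vermiculite fill = L/(kA) = 0.13/(0.0787×18) = 0.09177 K/W
R_carbon steel = L/(kA) = 0.0007/(49.3×18) = 7.888×10^-7 K/W
R_total = 0.1026 K/W
Q = ΔT / R_total = 880 / 0.1026

Q ≈ 8580 W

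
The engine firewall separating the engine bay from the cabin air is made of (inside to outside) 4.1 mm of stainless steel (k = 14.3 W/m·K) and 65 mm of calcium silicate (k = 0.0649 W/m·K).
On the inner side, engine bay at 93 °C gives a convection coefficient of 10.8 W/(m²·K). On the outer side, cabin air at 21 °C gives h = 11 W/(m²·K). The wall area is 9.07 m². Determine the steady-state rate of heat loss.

Treating each layer as a thermal resistance in series:
R_inner film = 1/(h_i·A) = 1/(10.8×9.07) = 0.01021 K/W
R_stainless steel = L/(kA) = 0.0041/(14.3×9.07) = 3.161×10^-5 K/W
R_calcium silicate = L/(kA) = 0.065/(0.0649×9.07) = 0.1104 K/W
R_outer film = 1/(h_o·A) = 1/(11×9.07) = 0.01002 K/W
R_total = 0.1307 K/W
Q = ΔT / R_total = 72 / 0.1307

Q ≈ 551 W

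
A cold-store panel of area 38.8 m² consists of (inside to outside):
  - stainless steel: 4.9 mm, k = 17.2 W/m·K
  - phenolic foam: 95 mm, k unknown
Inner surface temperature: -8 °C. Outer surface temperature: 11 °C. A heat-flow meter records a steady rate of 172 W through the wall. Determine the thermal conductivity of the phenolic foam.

k ≈ 0.0222 W/(m·K)

Thermal resistances in series:
R_stainless steel = L/(kA) = 0.0049/(17.2×38.8) = 7.342×10^-6 K/W
Sum of known resistances R_other = 7.342×10^-6 K/W
Total R = ΔT/Q = 19/172 = 0.1105 K/W
R_phenolic foam = R_total − R_other = 0.1105 K/W
k = L/(R·A) = 0.095/(0.1105×38.8)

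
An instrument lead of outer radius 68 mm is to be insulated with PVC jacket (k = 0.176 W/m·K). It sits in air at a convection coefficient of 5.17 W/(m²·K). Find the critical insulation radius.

For a cylinder r_cr = k/h = 0.176/5.17
r_cr = 34 mm; since the bare radius (68 mm) is above r_cr, any added insulation will reduce heat loss.

r_cr ≈ 34 mm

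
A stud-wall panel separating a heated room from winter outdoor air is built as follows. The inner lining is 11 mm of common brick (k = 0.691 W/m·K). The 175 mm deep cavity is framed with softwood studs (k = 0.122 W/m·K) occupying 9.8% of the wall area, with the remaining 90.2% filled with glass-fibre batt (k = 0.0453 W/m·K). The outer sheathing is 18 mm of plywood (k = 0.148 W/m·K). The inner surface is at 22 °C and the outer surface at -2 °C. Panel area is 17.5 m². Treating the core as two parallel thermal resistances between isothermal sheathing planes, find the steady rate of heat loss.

Sheathing layers in series; stud and cavity paths in parallel between them.
R_inner = 0.011/(0.691×17.5) = 9.097×10^-4 K/W
R_stud  = 0.175/(0.122×0.098×17.5) = 0.8364 K/W
R_cav   = 0.175/(0.0453×0.902×17.5) = 0.2447 K/W
1/R_core = 1/R_stud + 1/R_cav → R_core = 0.1893 K/W
R_outer = 0.018/(0.148×17.5) = 0.00695 K/W
R_total = 0.1972 K/W
Q = ΔT/R_total = 24/0.1972

Q ≈ 122 W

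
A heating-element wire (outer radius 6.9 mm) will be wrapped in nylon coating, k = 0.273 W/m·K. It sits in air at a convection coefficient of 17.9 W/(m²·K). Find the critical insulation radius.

For a cylinder r_cr = k/h = 0.273/17.9
r_cr = 15.3 mm; since the bare radius (6.9 mm) is below r_cr, adding a thin layer of insulation will *increase* heat loss.

r_cr ≈ 15.3 mm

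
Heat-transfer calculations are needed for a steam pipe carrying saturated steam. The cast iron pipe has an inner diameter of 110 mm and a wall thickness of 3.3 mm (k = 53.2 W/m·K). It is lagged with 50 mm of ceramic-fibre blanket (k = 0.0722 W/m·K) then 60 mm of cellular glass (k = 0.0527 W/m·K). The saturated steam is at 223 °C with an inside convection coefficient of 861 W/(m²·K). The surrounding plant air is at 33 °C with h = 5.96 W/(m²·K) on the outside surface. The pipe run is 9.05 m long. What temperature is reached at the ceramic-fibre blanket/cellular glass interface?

T ≈ 132 °C

For a radial system each layer contributes R = ln(r_out/r_in)/(2πkL); films add R = 1/(hA).
R_inner film = 1/(h_i·2πr₁L) = 1/(861×2π×0.055×9.05) = 3.714×10^-4 K/W
R_cast iron pipe wall = ln(58.3/55)/(2π×53.2×9.05) = 1.926×10^-5 K/W
R_ceramic-fibre blanket = ln(108.3/58.3)/(2π×0.0722×9.05) = 0.1508 K/W
R_cellular glass = ln(168.3/108.3)/(2π×0.0527×9.05) = 0.1471 K/W
R_outer film = 1/(h_o·2πr_oL) = 1/(5.96×2π×0.1683×9.05) = 0.01753 K/W
R_total = 0.3159 K/W
Q = ΔT/R_total = 190/0.3159
Q = 601 W
T_interface = T_inner − Q·ΣR(inner→interface) = 223 − 601×0.1512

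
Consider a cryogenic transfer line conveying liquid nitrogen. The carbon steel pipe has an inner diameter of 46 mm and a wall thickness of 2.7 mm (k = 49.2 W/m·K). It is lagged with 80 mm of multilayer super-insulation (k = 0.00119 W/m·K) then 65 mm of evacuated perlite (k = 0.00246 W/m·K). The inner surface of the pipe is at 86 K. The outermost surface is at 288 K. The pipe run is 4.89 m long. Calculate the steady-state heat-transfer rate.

Q ≈ 4.49 W

Radial resistances (cylindrical: R_cond = ln(r_o/r_i)/(2πkL), R_conv = 1/(h·2πrL)):
R_carbon steel pipe wall = ln(25.7/23)/(2π×49.2×4.89) = 7.343×10^-5 K/W
R_multilayer super-insulation = ln(105.7/25.7)/(2π×0.00119×4.89) = 38.68 K/W
R_evacuated perlite = ln(170.7/105.7)/(2π×0.00246×4.89) = 6.341 K/W
R_total = 45.02 K/W
Q = ΔT/R_total = 202/45.02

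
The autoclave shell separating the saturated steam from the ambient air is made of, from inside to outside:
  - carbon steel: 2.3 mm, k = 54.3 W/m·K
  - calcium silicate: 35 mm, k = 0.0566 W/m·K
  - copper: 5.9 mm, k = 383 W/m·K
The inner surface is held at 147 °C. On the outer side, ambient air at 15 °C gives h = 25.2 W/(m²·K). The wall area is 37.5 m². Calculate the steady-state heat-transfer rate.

Model the wall as resistances in series:
R_carbon steel = L/(kA) = 0.0023/(54.3×37.5) = 1.13×10^-6 K/W
R_calcium silicate = L/(kA) = 0.035/(0.0566×37.5) = 0.01649 K/W
R_copper = L/(kA) = 0.0059/(383×37.5) = 4.108×10^-7 K/W
R_outer film = 1/(h_o·A) = 1/(25.2×37.5) = 0.001058 K/W
R_total = 0.01755 K/W
Q = ΔT / R_total = 132 / 0.01755

Q ≈ 7520 W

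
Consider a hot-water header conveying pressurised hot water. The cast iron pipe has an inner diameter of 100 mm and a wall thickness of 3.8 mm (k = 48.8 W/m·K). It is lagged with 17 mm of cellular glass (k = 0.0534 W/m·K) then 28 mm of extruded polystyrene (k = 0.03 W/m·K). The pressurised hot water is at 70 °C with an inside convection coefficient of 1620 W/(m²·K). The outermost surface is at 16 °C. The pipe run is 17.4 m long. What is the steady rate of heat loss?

Q ≈ 363 W

Radial resistances (cylindrical: R_cond = ln(r_o/r_i)/(2πkL), R_conv = 1/(h·2πrL)):
R_inner film = 1/(h_i·2πr₁L) = 1/(1620×2π×0.05×17.4) = 1.129×10^-4 K/W
R_cast iron pipe wall = ln(53.8/50)/(2π×48.8×17.4) = 1.373×10^-5 K/W
R_cellular glass = ln(70.8/53.8)/(2π×0.0534×17.4) = 0.04703 K/W
R_extruded polystyrene = ln(98.8/70.8)/(2π×0.03×17.4) = 0.1016 K/W
R_total = 0.1488 K/W
Q = ΔT/R_total = 54/0.1488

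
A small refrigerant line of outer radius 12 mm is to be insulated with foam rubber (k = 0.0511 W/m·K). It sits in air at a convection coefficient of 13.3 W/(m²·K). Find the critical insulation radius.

For a cylinder r_cr = k/h = 0.0511/13.3
r_cr = 3.84 mm; since the bare radius (12 mm) is above r_cr, any added insulation will reduce heat loss.

r_cr ≈ 3.84 mm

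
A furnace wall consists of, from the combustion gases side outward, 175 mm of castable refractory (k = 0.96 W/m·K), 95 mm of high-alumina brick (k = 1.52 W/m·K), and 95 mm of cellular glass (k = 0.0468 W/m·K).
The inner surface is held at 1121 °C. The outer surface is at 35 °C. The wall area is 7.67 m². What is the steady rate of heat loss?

Series thermal resistances:
R_castable refractory = L/(kA) = 0.175/(0.96×7.67) = 0.02377 K/W
R_high-alumina brick = L/(kA) = 0.095/(1.52×7.67) = 0.008149 K/W
R_cellular glass = L/(kA) = 0.095/(0.0468×7.67) = 0.2647 K/W
R_total = 0.2966 K/W
Q = ΔT / R_total = 1086 / 0.2966

Q ≈ 3660 W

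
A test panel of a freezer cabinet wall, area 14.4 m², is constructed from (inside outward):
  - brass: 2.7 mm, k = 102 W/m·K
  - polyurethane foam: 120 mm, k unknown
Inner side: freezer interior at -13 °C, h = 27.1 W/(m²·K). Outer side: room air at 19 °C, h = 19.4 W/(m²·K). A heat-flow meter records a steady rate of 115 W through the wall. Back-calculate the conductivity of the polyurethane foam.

k ≈ 0.0306 W/(m·K)

Model the wall as resistances in series:
R_inner film = 1/(h_i·A) = 1/(27.1×14.4) = 0.002563 K/W
R_brass = L/(kA) = 0.0027/(102×14.4) = 1.838×10^-6 K/W
R_outer film = 1/(h_o·A) = 1/(19.4×14.4) = 0.00358 K/W
Sum of known resistances R_other = 0.006144 K/W
Total R = ΔT/Q = 32/115 = 0.2783 K/W
R_polyurethane foam = R_total − R_other = 0.2721 K/W
k = L/(R·A) = 0.12/(0.2721×14.4)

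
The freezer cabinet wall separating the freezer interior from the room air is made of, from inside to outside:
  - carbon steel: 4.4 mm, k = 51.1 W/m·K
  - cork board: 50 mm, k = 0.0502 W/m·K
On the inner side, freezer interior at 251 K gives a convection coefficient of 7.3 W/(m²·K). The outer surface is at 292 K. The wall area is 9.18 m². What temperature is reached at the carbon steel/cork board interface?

T ≈ 256 K

Series thermal resistances:
R_inner film = 1/(h_i·A) = 1/(7.3×9.18) = 0.01492 K/W
R_carbon steel = L/(kA) = 0.0044/(51.1×9.18) = 9.38×10^-6 K/W
R_cork board = L/(kA) = 0.05/(0.0502×9.18) = 0.1085 K/W
R_total = 0.1234 K/W;  Q = ΔT/R_total = 41/0.1234 = 332.2 W
T_interface = T_inner + Q·ΣR(inner→interface) = 251 + 332×0.01493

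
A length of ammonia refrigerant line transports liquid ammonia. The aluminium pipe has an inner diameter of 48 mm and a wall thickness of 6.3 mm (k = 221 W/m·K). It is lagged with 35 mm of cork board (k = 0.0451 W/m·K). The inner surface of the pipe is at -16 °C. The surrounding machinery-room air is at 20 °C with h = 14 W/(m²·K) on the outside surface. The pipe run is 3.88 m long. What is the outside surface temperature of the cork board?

T ≈ 17.8 °C

Treating each annulus and film as a series resistance:
R_aluminium pipe wall = ln(30.3/24)/(2π×221×3.88) = 4.326×10^-5 K/W
R_cork board = ln(65.3/30.3)/(2π×0.0451×3.88) = 0.6984 K/W
R_outer film = 1/(h_o·2πr_oL) = 1/(14×2π×0.0653×3.88) = 0.04487 K/W
R_total = 0.7433 K/W
Q = ΔT/R_total = 36/0.7433
Q = 48.4 W
T_interface = T_inner + Q·ΣR(inner→interface) = -16 + 48.4×0.6984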